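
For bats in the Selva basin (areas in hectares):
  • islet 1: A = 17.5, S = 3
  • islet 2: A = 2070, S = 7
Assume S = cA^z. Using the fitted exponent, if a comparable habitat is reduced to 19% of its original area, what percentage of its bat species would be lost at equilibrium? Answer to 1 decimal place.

25.5%

z = ln(7/3) / ln(2070/17.5) = 0.8473 / 4.7731 = 0.1775
S_new/S_old = (A_new/A_old)^z = 0.19^0.1775 = exp(0.1775 × -1.6607) = 0.7447
Fraction lost = 1 − 0.7447 = 0.2553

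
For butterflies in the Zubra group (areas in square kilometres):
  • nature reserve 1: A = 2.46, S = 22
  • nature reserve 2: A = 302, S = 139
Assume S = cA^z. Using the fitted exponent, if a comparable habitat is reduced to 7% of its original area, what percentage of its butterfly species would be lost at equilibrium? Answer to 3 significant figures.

63.9%

z = ln(139/22) / ln(302/2.46) = 1.8434 / 4.8103 = 0.3832
S_new/S_old = (A_new/A_old)^z = 0.07^0.3832 = exp(0.3832 × -2.6593) = 0.3609
Fraction lost = 1 − 0.3609 = 0.6391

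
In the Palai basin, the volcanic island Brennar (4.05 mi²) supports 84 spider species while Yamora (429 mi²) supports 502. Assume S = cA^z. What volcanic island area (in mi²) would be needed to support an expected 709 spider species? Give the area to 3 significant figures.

z = ln(502/84) / ln(429/4.05) = 1.7878 / 4.6627 = 0.3834
c = 84 / 4.05^0.3834 = 84 / 1.71 = 49.13
A = (709/49.13)^(1/0.3834) ⇒ ln A = ln(14.43)/0.3834 = 6.9619
A = e^6.9619 ≈ 1056 mi²

1060 mi²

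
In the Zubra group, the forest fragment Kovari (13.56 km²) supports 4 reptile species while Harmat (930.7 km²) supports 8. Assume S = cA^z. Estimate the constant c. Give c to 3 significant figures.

z = ln(S₂/S₁) / ln(A₂/A₁) = ln(8/4) / ln(930.7/13.56) = 0.6931 / 4.2288 = 0.1639
c = S₁ / A₁^z = 4 / 13.56^0.1639 = 4 / 1.533 = 2.609

2.61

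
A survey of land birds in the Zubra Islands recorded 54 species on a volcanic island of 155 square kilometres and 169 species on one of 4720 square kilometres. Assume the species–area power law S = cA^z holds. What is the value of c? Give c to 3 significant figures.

10.0

z = ln(S₂/S₁) / ln(A₂/A₁) = ln(169/54) / ln(4720/155) = 1.1409 / 3.4161 = 0.3340
c = S₁ / A₁^z = 54 / 155^0.3340 = 54 / 5.389 = 10.02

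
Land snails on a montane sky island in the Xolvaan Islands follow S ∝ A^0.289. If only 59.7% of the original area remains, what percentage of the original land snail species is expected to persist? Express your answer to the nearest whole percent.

86%

S_new/S_old = (A_new/A_old)^z = 0.597^0.289
= exp(0.289 × ln 0.597) = exp(0.289 × -0.5158) = exp(-0.1491) ≈ 0.8615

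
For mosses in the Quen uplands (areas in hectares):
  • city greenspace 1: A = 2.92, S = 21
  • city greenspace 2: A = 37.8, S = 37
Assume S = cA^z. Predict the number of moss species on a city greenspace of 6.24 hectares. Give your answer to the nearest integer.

25

z = ln(37/21) / ln(37.8/2.92) = 0.5664 / 2.5607 = 0.2212
c = 21 / 2.92^0.2212 = 21 / 1.267 = 16.57
S₃ = 16.57 × 6.24^0.2212 = 16.57 × 1.499 ≈ 24.84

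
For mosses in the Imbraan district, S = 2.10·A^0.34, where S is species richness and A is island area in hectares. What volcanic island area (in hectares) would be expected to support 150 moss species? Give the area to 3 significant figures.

150 = 2.1 × A^0.34  ⇒  A^0.34 = 150/2.1 = 71.43
ln A = ln(71.43) / 0.34 = 4.2687 / 0.34 = 12.5550
A = e^12.5550 ≈ 283508 hectares

284000 hectares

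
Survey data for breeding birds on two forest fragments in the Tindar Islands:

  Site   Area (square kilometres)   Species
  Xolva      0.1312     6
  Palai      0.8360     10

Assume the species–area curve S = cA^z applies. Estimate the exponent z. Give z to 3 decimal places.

0.276

Taking logs: ln S = ln c + z ln A, so z = (ln S₂ − ln S₁)/(ln A₂ − ln A₁).
z = ln(10/6) / ln(0.836/0.1312) = ln(1.667) / ln(6.372) = 0.5108 / 1.8519 = 0.2758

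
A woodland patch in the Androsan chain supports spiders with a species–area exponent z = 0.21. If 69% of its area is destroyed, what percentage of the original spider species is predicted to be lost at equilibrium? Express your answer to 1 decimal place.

21.8%

S_new/S_old = (A_new/A_old)^z = 0.31^0.21
= exp(0.21 × ln 0.31) = exp(0.21 × -1.1712) = exp(-0.2459) ≈ 0.782
Fraction lost = 1 − 0.782 = 0.218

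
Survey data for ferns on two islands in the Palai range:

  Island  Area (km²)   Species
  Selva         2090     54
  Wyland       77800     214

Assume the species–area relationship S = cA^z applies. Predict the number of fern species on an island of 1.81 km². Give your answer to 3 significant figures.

z = ln(214/54) / ln(77800/2090) = 1.3770 / 3.6170 = 0.3807
c = 54 / 2090^0.3807 = 54 / 18.36 = 2.94
S₃ = 2.94 × 1.81^0.3807 = 2.94 × 1.253 ≈ 3.686

3.69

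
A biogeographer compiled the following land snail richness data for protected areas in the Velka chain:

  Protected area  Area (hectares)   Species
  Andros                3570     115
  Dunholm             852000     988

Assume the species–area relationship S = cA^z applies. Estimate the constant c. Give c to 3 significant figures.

z = ln(S₂/S₁) / ln(A₂/A₁) = ln(988/115) / ln(852000/3570) = 2.1508 / 5.4750 = 0.3928
c = S₁ / A₁^z = 115 / 3570^0.3928 = 115 / 24.87 = 4.625

4.62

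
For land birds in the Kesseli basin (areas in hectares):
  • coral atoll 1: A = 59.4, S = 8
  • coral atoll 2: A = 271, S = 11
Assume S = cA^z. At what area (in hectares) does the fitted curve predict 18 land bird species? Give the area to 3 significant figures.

2830 hectares

z = ln(11/8) / ln(271/59.4) = 0.3185 / 1.5178 = 0.2098
c = 8 / 59.4^0.2098 = 8 / 2.356 = 3.396
A = (18/3.396)^(1/0.2098) ⇒ ln A = ln(5.301)/0.2098 = 7.9494
A = e^7.9494 ≈ 2834 hectares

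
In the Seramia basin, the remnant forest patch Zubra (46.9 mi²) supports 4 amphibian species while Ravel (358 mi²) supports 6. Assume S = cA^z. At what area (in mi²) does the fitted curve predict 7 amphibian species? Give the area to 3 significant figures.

775 mi²

z = ln(6/4) / ln(358/46.9) = 0.4055 / 2.0325 = 0.1995
c = 4 / 46.9^0.1995 = 4 / 2.155 = 1.856
A = (7/1.856)^(1/0.1995) ⇒ ln A = ln(3.771)/0.1995 = 6.6533
A = e^6.6533 ≈ 775.3 mi²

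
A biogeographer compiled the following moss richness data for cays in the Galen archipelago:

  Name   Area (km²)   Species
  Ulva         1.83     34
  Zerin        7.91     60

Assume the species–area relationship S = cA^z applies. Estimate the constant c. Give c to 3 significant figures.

26.9

z = ln(S₂/S₁) / ln(A₂/A₁) = ln(60/34) / ln(7.91/1.83) = 0.5680 / 1.4638 = 0.3880
c = S₁ / A₁^z = 34 / 1.83^0.3880 = 34 / 1.264 = 26.89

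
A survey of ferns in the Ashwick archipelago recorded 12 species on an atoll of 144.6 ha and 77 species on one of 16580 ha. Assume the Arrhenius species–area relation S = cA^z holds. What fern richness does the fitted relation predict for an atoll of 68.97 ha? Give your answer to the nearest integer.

9

z = ln(77/12) / ln(16580/144.6) = 1.8589 / 4.7420 = 0.3920
c = 12 / 144.6^0.3920 = 12 / 7.028 = 1.708
S₃ = 1.708 × 68.97^0.3920 = 1.708 × 5.257 ≈ 8.977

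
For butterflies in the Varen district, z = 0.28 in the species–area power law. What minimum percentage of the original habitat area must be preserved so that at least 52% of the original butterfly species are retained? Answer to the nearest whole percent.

10%

Need (A_new/A_old)^0.28 = 0.52, so A_new/A_old = 0.52^(1/0.28) = 0.52^3.571
ln(A_new/A_old) = ln 0.52 / 0.28 = -0.6539 / 0.28 = -2.3355
A_new/A_old = e^-2.3355 ≈ 0.09677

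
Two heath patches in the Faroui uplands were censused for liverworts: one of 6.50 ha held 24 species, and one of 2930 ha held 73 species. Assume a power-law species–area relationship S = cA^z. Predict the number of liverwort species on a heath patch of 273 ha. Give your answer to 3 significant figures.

47.4

z = ln(73/24) / ln(2930/6.5) = 1.1124 / 6.1110 = 0.1820
c = 24 / 6.5^0.1820 = 24 / 1.406 = 17.07
S₃ = 17.07 × 273^0.1820 = 17.07 × 2.776 ≈ 47.39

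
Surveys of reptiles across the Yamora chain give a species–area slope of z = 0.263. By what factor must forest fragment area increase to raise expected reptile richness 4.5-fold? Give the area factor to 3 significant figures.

305

(A₂/A₁)^0.263 = 4.5, so A₂/A₁ = 4.5^(1/0.263) = 4.5^3.802
ln(A₂/A₁) = ln 4.5 / 0.263 = 1.5041 / 0.263 = 5.7189
A₂/A₁ = e^5.7189 ≈ 304.6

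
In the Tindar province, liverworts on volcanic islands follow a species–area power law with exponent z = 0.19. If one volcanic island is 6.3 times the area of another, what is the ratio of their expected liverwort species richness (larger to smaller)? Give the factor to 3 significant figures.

S₂/S₁ = (A₂/A₁)^z = 6.3^0.19
ln(S₂/S₁) = 0.19 × ln 6.3 = 0.19 × 1.8405 = 0.3497
S₂/S₁ = e^0.3497 ≈ 1.419

1.42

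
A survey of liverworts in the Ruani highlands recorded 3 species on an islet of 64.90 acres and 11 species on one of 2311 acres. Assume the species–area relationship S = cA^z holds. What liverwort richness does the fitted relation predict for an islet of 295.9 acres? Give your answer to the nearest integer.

5

z = ln(11/3) / ln(2311/64.9) = 1.2993 / 3.5726 = 0.3637
c = 3 / 64.9^0.3637 = 3 / 4.561 = 0.6577
S₃ = 0.6577 × 295.9^0.3637 = 0.6577 × 7.92 ≈ 5.209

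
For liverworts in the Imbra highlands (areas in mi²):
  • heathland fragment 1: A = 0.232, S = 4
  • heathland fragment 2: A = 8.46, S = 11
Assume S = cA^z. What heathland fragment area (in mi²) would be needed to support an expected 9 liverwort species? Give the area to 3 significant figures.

4.15 mi²

z = ln(11/4) / ln(8.46/0.232) = 1.0116 / 3.5964 = 0.2813
c = 4 / 0.232^0.2813 = 4 / 0.663 = 6.033
A = (9/6.033)^(1/0.2813) ⇒ ln A = ln(1.492)/0.2813 = 1.4219
A = e^1.4219 ≈ 4.145 mi²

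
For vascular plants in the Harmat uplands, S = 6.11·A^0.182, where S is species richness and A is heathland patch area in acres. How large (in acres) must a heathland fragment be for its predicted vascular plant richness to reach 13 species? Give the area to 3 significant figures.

63.3 acres

13 = 6.11 × A^0.182  ⇒  A^0.182 = 13/6.11 = 2.128
ln A = ln(2.128) / 0.182 = 0.7550 / 0.182 = 4.1485
A = e^4.1485 ≈ 63.34 acres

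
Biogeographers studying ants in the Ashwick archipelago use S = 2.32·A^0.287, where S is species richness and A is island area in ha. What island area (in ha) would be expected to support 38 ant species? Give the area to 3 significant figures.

17000 ha

38 = 2.32 × A^0.287  ⇒  A^0.287 = 38/2.32 = 16.38
ln A = ln(16.38) / 0.287 = 2.7960 / 0.287 = 9.7422
A = e^9.7422 ≈ 17021 ha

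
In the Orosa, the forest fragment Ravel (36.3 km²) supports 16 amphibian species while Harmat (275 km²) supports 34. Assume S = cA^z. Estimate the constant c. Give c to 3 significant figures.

z = ln(S₂/S₁) / ln(A₂/A₁) = ln(34/16) / ln(275/36.3) = 0.7538 / 2.0250 = 0.3722
c = S₁ / A₁^z = 16 / 36.3^0.3722 = 16 / 3.808 = 4.202

4.20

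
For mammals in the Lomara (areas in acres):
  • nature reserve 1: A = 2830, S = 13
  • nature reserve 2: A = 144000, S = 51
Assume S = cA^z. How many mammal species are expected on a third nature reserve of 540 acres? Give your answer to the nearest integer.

z = ln(51/13) / ln(144000/2830) = 1.3669 / 3.9295 = 0.3478
c = 13 / 2830^0.3478 = 13 / 15.87 = 0.8189
S₃ = 0.8189 × 540^0.3478 = 0.8189 × 8.922 ≈ 7.306

7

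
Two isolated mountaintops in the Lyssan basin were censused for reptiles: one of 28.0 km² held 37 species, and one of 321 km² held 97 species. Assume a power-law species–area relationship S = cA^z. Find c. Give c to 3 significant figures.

z = ln(S₂/S₁) / ln(A₂/A₁) = ln(97/37) / ln(321/28) = 0.9638 / 2.4392 = 0.3951
c = S₁ / A₁^z = 37 / 28^0.3951 = 37 / 3.731 = 9.917

9.92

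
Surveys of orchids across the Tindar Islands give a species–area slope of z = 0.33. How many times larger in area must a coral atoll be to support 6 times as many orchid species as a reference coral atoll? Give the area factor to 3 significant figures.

(A₂/A₁)^0.33 = 6, so A₂/A₁ = 6^(1/0.33) = 6^3.03
ln(A₂/A₁) = ln 6 / 0.33 = 1.7918 / 0.33 = 5.4296
A₂/A₁ = e^5.4296 ≈ 228.1

228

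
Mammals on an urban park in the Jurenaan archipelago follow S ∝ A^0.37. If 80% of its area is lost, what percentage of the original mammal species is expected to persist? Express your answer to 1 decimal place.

S_new/S_old = (A_new/A_old)^z = 0.2^0.37
= exp(0.37 × ln 0.2) = exp(0.37 × -1.6094) = exp(-0.5955) ≈ 0.5513

55.1%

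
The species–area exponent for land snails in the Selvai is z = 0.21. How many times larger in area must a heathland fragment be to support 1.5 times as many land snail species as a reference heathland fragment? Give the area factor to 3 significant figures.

6.89

(A₂/A₁)^0.21 = 1.5, so A₂/A₁ = 1.5^(1/0.21) = 1.5^4.762
ln(A₂/A₁) = ln 1.5 / 0.21 = 0.4055 / 0.21 = 1.9308
A₂/A₁ = e^1.9308 ≈ 6.895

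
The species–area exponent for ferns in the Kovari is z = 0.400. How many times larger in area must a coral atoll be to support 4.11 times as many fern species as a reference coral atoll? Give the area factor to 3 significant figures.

34.2

(A₂/A₁)^0.4 = 4.11, so A₂/A₁ = 4.11^(1/0.4) = 4.11^2.5
ln(A₂/A₁) = ln 4.11 / 0.4 = 1.4134 / 0.4 = 3.5336
A₂/A₁ = e^3.5336 ≈ 34.25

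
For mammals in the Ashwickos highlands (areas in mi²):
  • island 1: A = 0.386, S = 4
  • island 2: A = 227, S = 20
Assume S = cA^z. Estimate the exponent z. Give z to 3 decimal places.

Taking logs: ln S = ln c + z ln A, so z = (ln S₂ − ln S₁)/(ln A₂ − ln A₁).
z = ln(20/4) / ln(227/0.386) = ln(5) / ln(588.1) = 1.6094 / 6.3769 = 0.2524

0.252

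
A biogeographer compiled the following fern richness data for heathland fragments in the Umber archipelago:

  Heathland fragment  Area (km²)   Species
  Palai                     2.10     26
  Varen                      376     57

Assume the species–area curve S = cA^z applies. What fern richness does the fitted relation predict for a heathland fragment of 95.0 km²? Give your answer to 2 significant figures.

46

z = ln(57/26) / ln(376/2.1) = 0.7850 / 5.1877 = 0.1513
c = 26 / 2.1^0.1513 = 26 / 1.119 = 23.24
S₃ = 23.24 × 95^0.1513 = 23.24 × 1.992 ≈ 46.29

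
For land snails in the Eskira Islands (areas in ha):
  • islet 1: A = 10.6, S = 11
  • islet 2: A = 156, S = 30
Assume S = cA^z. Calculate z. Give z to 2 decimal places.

0.37

Taking logs: ln S = ln c + z ln A, so z = (ln S₂ − ln S₁)/(ln A₂ − ln A₁).
z = ln(30/11) / ln(156/10.6) = ln(2.727) / ln(14.72) = 1.0033 / 2.6890 = 0.3731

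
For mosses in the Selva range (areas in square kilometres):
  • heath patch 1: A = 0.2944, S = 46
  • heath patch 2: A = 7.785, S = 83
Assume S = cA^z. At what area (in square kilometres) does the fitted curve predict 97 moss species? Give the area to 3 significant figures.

18.5 square kilometres

z = ln(83/46) / ln(7.785/0.2944) = 0.5902 / 3.2750 = 0.1802
c = 46 / 0.2944^0.1802 = 46 / 0.8022 = 57.34
A = (97/57.34)^(1/0.1802) ⇒ ln A = ln(1.692)/0.1802 = 2.9171
A = e^2.9171 ≈ 18.49 square kilometres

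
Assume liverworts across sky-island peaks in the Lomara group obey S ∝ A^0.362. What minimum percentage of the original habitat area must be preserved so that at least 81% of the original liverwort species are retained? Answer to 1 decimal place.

Need (A_new/A_old)^0.362 = 0.81, so A_new/A_old = 0.81^(1/0.362) = 0.81^2.762
ln(A_new/A_old) = ln 0.81 / 0.362 = -0.2107 / 0.362 = -0.5821
A_new/A_old = e^-0.5821 ≈ 0.5587

55.9%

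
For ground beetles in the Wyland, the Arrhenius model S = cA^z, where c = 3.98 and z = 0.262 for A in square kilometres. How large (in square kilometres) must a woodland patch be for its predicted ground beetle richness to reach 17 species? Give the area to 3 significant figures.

17 = 3.98 × A^0.262  ⇒  A^0.262 = 17/3.98 = 4.271
ln A = ln(4.271) / 0.262 = 1.4519 / 0.262 = 5.5417
A = e^5.5417 ≈ 255.1 square kilometres

255 square kilometres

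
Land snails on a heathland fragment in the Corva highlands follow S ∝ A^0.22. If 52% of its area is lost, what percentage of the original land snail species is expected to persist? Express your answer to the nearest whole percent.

S_new/S_old = (A_new/A_old)^z = 0.48^0.22
= exp(0.22 × ln 0.48) = exp(0.22 × -0.7340) = exp(-0.1615) ≈ 0.8509

85%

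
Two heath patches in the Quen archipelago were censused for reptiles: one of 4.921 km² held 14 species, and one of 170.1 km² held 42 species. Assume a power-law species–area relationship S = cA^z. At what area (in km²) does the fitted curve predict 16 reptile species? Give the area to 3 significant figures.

7.57 km²

z = ln(42/14) / ln(170.1/4.921) = 1.0986 / 3.5429 = 0.3101
c = 14 / 4.921^0.3101 = 14 / 1.639 = 8.541
A = (16/8.541)^(1/0.3101) ⇒ ln A = ln(1.873)/0.3101 = 2.0241
A = e^2.0241 ≈ 7.57 km²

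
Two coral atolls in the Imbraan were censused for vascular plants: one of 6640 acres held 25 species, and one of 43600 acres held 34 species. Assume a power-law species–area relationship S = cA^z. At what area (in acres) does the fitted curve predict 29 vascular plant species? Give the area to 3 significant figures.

z = ln(34/25) / ln(43600/6640) = 0.3075 / 1.8819 = 0.1634
c = 25 / 6640^0.1634 = 25 / 4.212 = 5.935
A = (29/5.935)^(1/0.1634) ⇒ ln A = ln(4.886)/0.1634 = 9.7093
A = e^9.7093 ≈ 16469 acres

16500 acres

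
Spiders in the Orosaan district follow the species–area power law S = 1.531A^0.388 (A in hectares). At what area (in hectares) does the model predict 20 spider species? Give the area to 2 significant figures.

20 = 1.531 × A^0.388  ⇒  A^0.388 = 20/1.531 = 13.06
ln A = ln(13.06) / 0.388 = 2.5698 / 0.388 = 6.6232
A = e^6.6232 ≈ 752.4 hectares

750 hectares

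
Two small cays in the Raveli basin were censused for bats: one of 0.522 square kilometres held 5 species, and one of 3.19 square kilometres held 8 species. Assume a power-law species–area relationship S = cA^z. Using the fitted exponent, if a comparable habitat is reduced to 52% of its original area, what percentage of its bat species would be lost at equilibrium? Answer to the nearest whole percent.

z = ln(8/5) / ln(3.19/0.522) = 0.4700 / 1.8101 = 0.2597
S_new/S_old = (A_new/A_old)^z = 0.52^0.2597 = exp(0.2597 × -0.6539) = 0.8438
Fraction lost = 1 − 0.8438 = 0.1562

16%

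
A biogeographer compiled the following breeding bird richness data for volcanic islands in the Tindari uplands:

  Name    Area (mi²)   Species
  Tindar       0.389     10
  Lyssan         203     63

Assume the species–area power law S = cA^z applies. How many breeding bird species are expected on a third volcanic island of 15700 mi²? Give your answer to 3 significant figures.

226

z = ln(63/10) / ln(203/0.389) = 1.8405 / 6.2574 = 0.2941
c = 10 / 0.389^0.2941 = 10 / 0.7575 = 13.2
S₃ = 13.2 × 15700^0.2941 = 13.2 × 17.15 ≈ 226.4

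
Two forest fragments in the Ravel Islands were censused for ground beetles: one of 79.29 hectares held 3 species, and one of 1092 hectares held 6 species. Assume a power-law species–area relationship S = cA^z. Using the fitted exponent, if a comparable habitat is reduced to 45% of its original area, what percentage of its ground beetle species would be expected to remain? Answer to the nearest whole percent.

81%

z = ln(6/3) / ln(1092/79.29) = 0.6931 / 2.6227 = 0.2643
S_new/S_old = (A_new/A_old)^z = 0.45^0.2643 = exp(0.2643 × -0.7985) = 0.8097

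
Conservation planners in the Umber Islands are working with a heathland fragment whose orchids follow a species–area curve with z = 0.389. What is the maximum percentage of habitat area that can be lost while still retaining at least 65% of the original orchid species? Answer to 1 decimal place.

67.0%

Need (A_new/A_old)^0.389 = 0.65, so A_new/A_old = 0.65^(1/0.389) = 0.65^2.571
ln(A_new/A_old) = ln 0.65 / 0.389 = -0.4308 / 0.389 = -1.1074
A_new/A_old = e^-1.1074 ≈ 0.3304
Fraction that can be lost = 1 − 0.3304 = 0.6696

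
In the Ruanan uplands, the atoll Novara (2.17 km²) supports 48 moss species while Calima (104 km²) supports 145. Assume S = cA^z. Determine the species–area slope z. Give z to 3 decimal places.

0.286

Taking logs: ln S = ln c + z ln A, so z = (ln S₂ − ln S₁)/(ln A₂ − ln A₁).
z = ln(145/48) / ln(104/2.17) = ln(3.021) / ln(47.93) = 1.1055 / 3.8697 = 0.2857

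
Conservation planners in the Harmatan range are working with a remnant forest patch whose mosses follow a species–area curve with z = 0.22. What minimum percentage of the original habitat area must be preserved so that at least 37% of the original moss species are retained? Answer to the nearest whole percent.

1%

Need (A_new/A_old)^0.22 = 0.37, so A_new/A_old = 0.37^(1/0.22) = 0.37^4.545
ln(A_new/A_old) = ln 0.37 / 0.22 = -0.9943 / 0.22 = -4.5193
A_new/A_old = e^-4.5193 ≈ 0.0109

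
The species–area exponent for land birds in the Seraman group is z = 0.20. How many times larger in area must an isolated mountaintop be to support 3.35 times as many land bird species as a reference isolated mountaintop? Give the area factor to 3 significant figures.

422

(A₂/A₁)^0.2 = 3.35, so A₂/A₁ = 3.35^(1/0.2) = 3.35^5
ln(A₂/A₁) = ln 3.35 / 0.2 = 1.2090 / 0.2 = 6.0448
A₂/A₁ = e^6.0448 ≈ 421.9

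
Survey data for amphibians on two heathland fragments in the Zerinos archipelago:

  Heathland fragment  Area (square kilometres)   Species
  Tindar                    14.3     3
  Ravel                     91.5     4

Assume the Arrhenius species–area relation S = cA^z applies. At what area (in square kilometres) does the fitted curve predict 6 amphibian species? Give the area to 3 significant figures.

z = ln(4/3) / ln(91.5/14.3) = 0.2877 / 1.8561 = 0.1550
c = 3 / 14.3^0.1550 = 3 / 1.51 = 1.986
A = (6/1.986)^(1/0.1550) ⇒ ln A = ln(3.021)/0.1550 = 7.1323
A = e^7.1323 ≈ 1252 square kilometres

1250 square kilometres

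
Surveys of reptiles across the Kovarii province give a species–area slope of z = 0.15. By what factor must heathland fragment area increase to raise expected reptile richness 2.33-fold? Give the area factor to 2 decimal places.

281.22

(A₂/A₁)^0.15 = 2.33, so A₂/A₁ = 2.33^(1/0.15) = 2.33^6.667
ln(A₂/A₁) = ln 2.33 / 0.15 = 0.8459 / 0.15 = 5.6391
A₂/A₁ = e^5.6391 ≈ 281.2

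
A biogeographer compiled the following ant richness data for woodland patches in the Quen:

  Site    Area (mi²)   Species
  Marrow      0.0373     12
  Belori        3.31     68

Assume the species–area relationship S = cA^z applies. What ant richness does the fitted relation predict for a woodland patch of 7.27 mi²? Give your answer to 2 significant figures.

z = ln(68/12) / ln(3.31/0.0373) = 1.7346 / 4.4857 = 0.3867
c = 12 / 0.0373^0.3867 = 12 / 0.2803 = 42.8
S₃ = 42.8 × 7.27^0.3867 = 42.8 × 2.154 ≈ 92.18

92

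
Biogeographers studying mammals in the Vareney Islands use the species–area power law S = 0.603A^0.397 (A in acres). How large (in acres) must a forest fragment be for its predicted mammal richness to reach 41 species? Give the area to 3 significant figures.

41 = 0.603 × A^0.397  ⇒  A^0.397 = 41/0.603 = 67.99
ln A = ln(67.99) / 0.397 = 4.2194 / 0.397 = 10.6282
A = e^10.6282 ≈ 41284 acres

41300 acres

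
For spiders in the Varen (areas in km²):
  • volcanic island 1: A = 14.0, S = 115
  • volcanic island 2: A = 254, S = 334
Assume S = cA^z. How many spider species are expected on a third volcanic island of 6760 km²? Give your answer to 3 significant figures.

1120

z = ln(334/115) / ln(254/14) = 1.0662 / 2.8983 = 0.3679
c = 115 / 14^0.3679 = 115 / 2.64 = 43.56
S₃ = 43.56 × 6760^0.3679 = 43.56 × 25.64 ≈ 1117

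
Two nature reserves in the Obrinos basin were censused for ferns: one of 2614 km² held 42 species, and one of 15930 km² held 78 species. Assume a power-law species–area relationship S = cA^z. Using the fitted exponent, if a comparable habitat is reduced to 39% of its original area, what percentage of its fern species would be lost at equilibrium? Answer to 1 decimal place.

27.6%

z = ln(78/42) / ln(15930/2614) = 0.6190 / 1.8073 = 0.3425
S_new/S_old = (A_new/A_old)^z = 0.39^0.3425 = exp(0.3425 × -0.9416) = 0.7243
Fraction lost = 1 − 0.7243 = 0.2757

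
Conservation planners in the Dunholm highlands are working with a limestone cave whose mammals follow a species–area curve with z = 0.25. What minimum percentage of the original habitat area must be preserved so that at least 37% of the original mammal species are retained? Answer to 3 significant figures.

Need (A_new/A_old)^0.25 = 0.37, so A_new/A_old = 0.37^(1/0.25) = 0.37^4
ln(A_new/A_old) = ln 0.37 / 0.25 = -0.9943 / 0.25 = -3.9770
A_new/A_old = e^-3.9770 ≈ 0.01874

1.87%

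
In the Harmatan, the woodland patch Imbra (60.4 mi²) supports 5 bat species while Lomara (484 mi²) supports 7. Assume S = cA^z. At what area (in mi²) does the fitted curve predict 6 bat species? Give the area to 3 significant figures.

187 mi²

z = ln(7/5) / ln(484/60.4) = 0.3365 / 2.0811 = 0.1617
c = 5 / 60.4^0.1617 = 5 / 1.941 = 2.576
A = (6/2.576)^(1/0.1617) ⇒ ln A = ln(2.329)/0.1617 = 5.2287
A = e^5.2287 ≈ 186.5 mi²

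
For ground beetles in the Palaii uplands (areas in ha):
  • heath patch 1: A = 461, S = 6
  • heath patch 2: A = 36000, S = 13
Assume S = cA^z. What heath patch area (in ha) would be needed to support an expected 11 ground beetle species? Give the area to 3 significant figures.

z = ln(13/6) / ln(36000/461) = 0.7732 / 4.3579 = 0.1774
c = 6 / 461^0.1774 = 6 / 2.969 = 2.021
A = (11/2.021)^(1/0.1774) ⇒ ln A = ln(5.443)/0.1774 = 9.5497
A = e^9.5497 ≈ 14041 ha

14000 ha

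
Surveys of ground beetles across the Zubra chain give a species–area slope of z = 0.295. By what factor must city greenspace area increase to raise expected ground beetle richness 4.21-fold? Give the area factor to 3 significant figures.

(A₂/A₁)^0.295 = 4.21, so A₂/A₁ = 4.21^(1/0.295) = 4.21^3.39
ln(A₂/A₁) = ln 4.21 / 0.295 = 1.4375 / 0.295 = 4.8728
A₂/A₁ = e^4.8728 ≈ 130.7

131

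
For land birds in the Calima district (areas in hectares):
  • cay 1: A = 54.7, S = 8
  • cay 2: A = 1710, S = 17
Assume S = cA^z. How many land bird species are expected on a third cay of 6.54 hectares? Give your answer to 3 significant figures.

z = ln(17/8) / ln(1710/54.7) = 0.7538 / 3.4424 = 0.2190
c = 8 / 54.7^0.2190 = 8 / 2.402 = 3.331
S₃ = 3.331 × 6.54^0.2190 = 3.331 × 1.509 ≈ 5.025

5.02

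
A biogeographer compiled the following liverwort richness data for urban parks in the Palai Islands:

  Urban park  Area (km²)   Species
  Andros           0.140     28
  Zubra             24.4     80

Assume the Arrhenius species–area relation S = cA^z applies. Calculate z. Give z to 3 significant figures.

0.203

Taking logs: ln S = ln c + z ln A, so z = (ln S₂ − ln S₁)/(ln A₂ − ln A₁).
z = ln(80/28) / ln(24.4/0.14) = ln(2.857) / ln(174.3) = 1.0498 / 5.1607 = 0.2034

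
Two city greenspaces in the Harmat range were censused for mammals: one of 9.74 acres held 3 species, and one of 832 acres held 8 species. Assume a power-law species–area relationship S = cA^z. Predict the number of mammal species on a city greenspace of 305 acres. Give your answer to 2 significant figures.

6.4

z = ln(8/3) / ln(832/9.74) = 0.9808 / 4.4476 = 0.2205
c = 3 / 9.74^0.2205 = 3 / 1.652 = 1.816
S₃ = 1.816 × 305^0.2205 = 1.816 × 3.531 ≈ 6.412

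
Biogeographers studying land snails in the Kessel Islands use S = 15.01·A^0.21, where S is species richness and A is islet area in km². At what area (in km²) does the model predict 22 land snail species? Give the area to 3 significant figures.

22 = 15.01 × A^0.21  ⇒  A^0.21 = 22/15.01 = 1.466
ln A = ln(1.466) / 0.21 = 0.3823 / 0.21 = 1.8206
A = e^1.8206 ≈ 6.176 km²

6.18 km²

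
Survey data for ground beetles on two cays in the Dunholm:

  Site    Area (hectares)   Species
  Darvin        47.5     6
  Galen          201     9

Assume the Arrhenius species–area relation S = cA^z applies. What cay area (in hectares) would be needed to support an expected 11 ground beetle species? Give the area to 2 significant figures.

z = ln(9/6) / ln(201/47.5) = 0.4055 / 1.4426 = 0.2811
c = 6 / 47.5^0.2811 = 6 / 2.96 = 2.027
A = (11/2.027)^(1/0.2811) ⇒ ln A = ln(5.426)/0.2811 = 6.0173
A = e^6.0173 ≈ 410.5 hectares

410 hectares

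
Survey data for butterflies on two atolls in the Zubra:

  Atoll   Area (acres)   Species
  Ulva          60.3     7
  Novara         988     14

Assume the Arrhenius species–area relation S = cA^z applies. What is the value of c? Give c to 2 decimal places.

2.53

z = ln(S₂/S₁) / ln(A₂/A₁) = ln(14/7) / ln(988/60.3) = 0.6931 / 2.7964 = 0.2479
c = S₁ / A₁^z = 7 / 60.3^0.2479 = 7 / 2.762 = 2.534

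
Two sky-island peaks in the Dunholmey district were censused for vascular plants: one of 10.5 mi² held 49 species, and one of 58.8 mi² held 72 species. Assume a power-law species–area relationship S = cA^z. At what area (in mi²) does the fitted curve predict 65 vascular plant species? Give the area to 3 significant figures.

37.2 mi²

z = ln(72/49) / ln(58.8/10.5) = 0.3848 / 1.7228 = 0.2234
c = 49 / 10.5^0.2234 = 49 / 1.691 = 28.98
A = (65/28.98)^(1/0.2234) ⇒ ln A = ln(2.243)/0.2234 = 3.6163
A = e^3.6163 ≈ 37.2 mi²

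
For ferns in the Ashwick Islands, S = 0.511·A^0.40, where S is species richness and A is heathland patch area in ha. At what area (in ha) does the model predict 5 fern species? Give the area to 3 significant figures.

299 ha

5 = 0.511 × A^0.4  ⇒  A^0.4 = 5/0.511 = 9.785
ln A = ln(9.785) / 0.4 = 2.2808 / 0.4 = 5.7021
A = e^5.7021 ≈ 299.5 ha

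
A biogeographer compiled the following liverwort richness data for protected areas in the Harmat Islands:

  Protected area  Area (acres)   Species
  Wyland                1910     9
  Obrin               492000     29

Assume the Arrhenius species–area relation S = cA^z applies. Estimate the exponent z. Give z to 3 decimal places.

Taking logs: ln S = ln c + z ln A, so z = (ln S₂ − ln S₁)/(ln A₂ − ln A₁).
z = ln(29/9) / ln(492000/1910) = ln(3.222) / ln(257.6) = 1.1701 / 5.5514 = 0.2108

0.211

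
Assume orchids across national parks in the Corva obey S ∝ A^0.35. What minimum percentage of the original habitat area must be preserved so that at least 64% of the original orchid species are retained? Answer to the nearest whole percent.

28%

Need (A_new/A_old)^0.35 = 0.64, so A_new/A_old = 0.64^(1/0.35) = 0.64^2.857
ln(A_new/A_old) = ln 0.64 / 0.35 = -0.4463 / 0.35 = -1.2751
A_new/A_old = e^-1.2751 ≈ 0.2794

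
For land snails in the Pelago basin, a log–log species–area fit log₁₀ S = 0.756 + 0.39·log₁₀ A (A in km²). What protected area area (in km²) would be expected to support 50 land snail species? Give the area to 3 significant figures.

50 = 5.702 × A^0.39  ⇒  A^0.39 = 50/5.702 = 8.769
ln A = ln(8.769) / 0.39 = 2.1713 / 0.39 = 5.5674
A = e^5.5674 ≈ 261.7 km²

262 km²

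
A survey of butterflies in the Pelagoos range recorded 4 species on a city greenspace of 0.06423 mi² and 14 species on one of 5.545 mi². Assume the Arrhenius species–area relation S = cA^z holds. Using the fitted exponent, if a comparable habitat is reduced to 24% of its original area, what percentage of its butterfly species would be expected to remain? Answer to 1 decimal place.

z = ln(14/4) / ln(5.545/0.06423) = 1.2528 / 4.4582 = 0.2810
S_new/S_old = (A_new/A_old)^z = 0.24^0.2810 = exp(0.2810 × -1.4271) = 0.6696

67.0%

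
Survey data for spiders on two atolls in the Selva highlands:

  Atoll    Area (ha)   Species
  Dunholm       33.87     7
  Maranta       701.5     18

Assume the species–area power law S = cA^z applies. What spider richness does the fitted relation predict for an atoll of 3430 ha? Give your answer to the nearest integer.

z = ln(18/7) / ln(701.5/33.87) = 0.9445 / 3.0307 = 0.3116
c = 7 / 33.87^0.3116 = 7 / 2.997 = 2.335
S₃ = 2.335 × 3430^0.3116 = 2.335 × 12.64 ≈ 29.52

30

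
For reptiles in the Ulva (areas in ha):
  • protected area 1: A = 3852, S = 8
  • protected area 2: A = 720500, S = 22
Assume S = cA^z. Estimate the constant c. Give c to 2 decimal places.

1.62

z = ln(S₂/S₁) / ln(A₂/A₁) = ln(22/8) / ln(720500/3852) = 1.0116 / 5.2314 = 0.1934
c = S₁ / A₁^z = 8 / 3852^0.1934 = 8 / 4.936 = 1.621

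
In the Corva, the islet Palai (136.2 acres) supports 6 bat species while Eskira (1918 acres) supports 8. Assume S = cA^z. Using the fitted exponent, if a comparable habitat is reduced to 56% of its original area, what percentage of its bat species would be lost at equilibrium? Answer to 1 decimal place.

6.1%

z = ln(8/6) / ln(1918/136.2) = 0.2877 / 2.6449 = 0.1088
S_new/S_old = (A_new/A_old)^z = 0.56^0.1088 = exp(0.1088 × -0.5798) = 0.9389
Fraction lost = 1 − 0.9389 = 0.06112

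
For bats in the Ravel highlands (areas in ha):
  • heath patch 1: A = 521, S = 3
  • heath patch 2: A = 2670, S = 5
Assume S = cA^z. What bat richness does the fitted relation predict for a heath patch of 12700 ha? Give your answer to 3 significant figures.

8.14

z = ln(5/3) / ln(2670/521) = 0.5108 / 1.6341 = 0.3126
c = 3 / 521^0.3126 = 3 / 7.068 = 0.4244
S₃ = 0.4244 × 12700^0.3126 = 0.4244 × 19.18 ≈ 8.141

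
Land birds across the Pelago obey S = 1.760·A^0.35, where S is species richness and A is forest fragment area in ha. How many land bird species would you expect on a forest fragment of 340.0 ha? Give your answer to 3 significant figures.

13.5

S = 1.76 × 340^0.35
ln S = ln 1.76 + 0.35 × ln 340 = 0.5653 + 0.35 × 5.8289 = 2.6054
S = e^2.6054 ≈ 13.54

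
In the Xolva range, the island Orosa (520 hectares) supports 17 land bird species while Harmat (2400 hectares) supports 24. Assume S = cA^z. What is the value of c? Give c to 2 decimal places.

4.15

z = ln(S₂/S₁) / ln(A₂/A₁) = ln(24/17) / ln(2400/520) = 0.3448 / 1.5294 = 0.2255
c = S₁ / A₁^z = 17 / 520^0.2255 = 17 / 4.096 = 4.15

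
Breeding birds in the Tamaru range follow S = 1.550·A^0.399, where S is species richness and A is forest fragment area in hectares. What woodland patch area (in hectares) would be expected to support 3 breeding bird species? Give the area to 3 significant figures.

5.23 hectares

3 = 1.55 × A^0.399  ⇒  A^0.399 = 3/1.55 = 1.935
ln A = ln(1.935) / 0.399 = 0.6604 / 0.399 = 1.6550
A = e^1.6550 ≈ 5.233 hectares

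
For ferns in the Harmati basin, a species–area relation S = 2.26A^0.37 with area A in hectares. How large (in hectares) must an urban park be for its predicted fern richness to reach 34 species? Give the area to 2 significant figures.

34 = 2.26 × A^0.37  ⇒  A^0.37 = 34/2.26 = 15.04
ln A = ln(15.04) / 0.37 = 2.7110 / 0.37 = 7.3270
A = e^7.3270 ≈ 1521 hectares

1500 hectares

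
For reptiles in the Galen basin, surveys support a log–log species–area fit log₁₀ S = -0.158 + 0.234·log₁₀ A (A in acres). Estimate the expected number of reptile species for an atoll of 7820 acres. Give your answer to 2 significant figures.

S = 0.695 × 7820^0.234
ln S = ln 0.695 + 0.234 × ln 7820 = -0.3638 + 0.234 × 8.9644 = 1.7339
S = e^1.7339 ≈ 5.663

5.7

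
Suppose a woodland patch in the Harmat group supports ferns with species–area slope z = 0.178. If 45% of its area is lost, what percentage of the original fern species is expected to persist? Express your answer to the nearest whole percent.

90%

S_new/S_old = (A_new/A_old)^z = 0.55^0.178
= exp(0.178 × ln 0.55) = exp(0.178 × -0.5978) = exp(-0.1064) ≈ 0.8991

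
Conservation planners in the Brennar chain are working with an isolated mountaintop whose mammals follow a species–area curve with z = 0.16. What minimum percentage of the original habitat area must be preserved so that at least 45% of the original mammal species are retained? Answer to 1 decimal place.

0.7%

Need (A_new/A_old)^0.16 = 0.45, so A_new/A_old = 0.45^(1/0.16) = 0.45^6.25
ln(A_new/A_old) = ln 0.45 / 0.16 = -0.7985 / 0.16 = -4.9907
A_new/A_old = e^-4.9907 ≈ 0.006801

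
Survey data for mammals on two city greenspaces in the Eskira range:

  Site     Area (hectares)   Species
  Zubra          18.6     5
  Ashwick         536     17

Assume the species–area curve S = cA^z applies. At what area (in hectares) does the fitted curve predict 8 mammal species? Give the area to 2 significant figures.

z = ln(17/5) / ln(536/18.6) = 1.2238 / 3.3610 = 0.3641
c = 5 / 18.6^0.3641 = 5 / 2.899 = 1.725
A = (8/1.725)^(1/0.3641) ⇒ ln A = ln(4.638)/0.3641 = 4.2140
A = e^4.2140 ≈ 67.63 hectares

68 hectares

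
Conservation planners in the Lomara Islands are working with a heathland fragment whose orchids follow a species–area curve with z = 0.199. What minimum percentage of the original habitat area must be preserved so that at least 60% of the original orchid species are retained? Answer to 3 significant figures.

Need (A_new/A_old)^0.199 = 0.6, so A_new/A_old = 0.6^(1/0.199) = 0.6^5.025
ln(A_new/A_old) = ln 0.6 / 0.199 = -0.5108 / 0.199 = -2.5670
A_new/A_old = e^-2.5670 ≈ 0.07677

7.68%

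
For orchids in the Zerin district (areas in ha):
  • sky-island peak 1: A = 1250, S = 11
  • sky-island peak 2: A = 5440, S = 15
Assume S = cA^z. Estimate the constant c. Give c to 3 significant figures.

z = ln(S₂/S₁) / ln(A₂/A₁) = ln(15/11) / ln(5440/1250) = 0.3102 / 1.4706 = 0.2109
c = S₁ / A₁^z = 11 / 1250^0.2109 = 11 / 4.499 = 2.445

2.44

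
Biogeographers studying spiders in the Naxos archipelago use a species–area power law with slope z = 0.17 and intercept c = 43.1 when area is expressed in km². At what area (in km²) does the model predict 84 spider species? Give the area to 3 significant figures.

84 = 43.1 × A^0.17  ⇒  A^0.17 = 84/43.1 = 1.949
ln A = ln(1.949) / 0.17 = 0.6673 / 0.17 = 3.9253
A = e^3.9253 ≈ 50.67 km²

50.7 km²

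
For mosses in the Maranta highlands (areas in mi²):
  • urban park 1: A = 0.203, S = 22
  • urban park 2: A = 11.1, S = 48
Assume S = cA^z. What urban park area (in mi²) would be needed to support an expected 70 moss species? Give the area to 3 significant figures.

z = ln(48/22) / ln(11.1/0.203) = 0.7802 / 4.0015 = 0.1950
c = 22 / 0.203^0.1950 = 22 / 0.7328 = 30.02
A = (70/30.02)^(1/0.1950) ⇒ ln A = ln(2.332)/0.1950 = 4.3421
A = e^4.3421 ≈ 76.87 mi²

76.9 mi²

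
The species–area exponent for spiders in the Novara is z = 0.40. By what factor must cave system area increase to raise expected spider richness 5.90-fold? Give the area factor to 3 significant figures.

84.6

(A₂/A₁)^0.4 = 5.9, so A₂/A₁ = 5.9^(1/0.4) = 5.9^2.5
ln(A₂/A₁) = ln 5.9 / 0.4 = 1.7750 / 0.4 = 4.4374
A₂/A₁ = e^4.4374 ≈ 84.55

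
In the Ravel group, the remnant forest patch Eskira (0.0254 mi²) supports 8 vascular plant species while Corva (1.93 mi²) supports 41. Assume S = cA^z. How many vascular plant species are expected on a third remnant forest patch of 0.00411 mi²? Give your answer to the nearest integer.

4

z = ln(41/8) / ln(1.93/0.0254) = 1.6341 / 4.3305 = 0.3774
c = 8 / 0.0254^0.3774 = 8 / 0.2501 = 31.99
S₃ = 31.99 × 0.00411^0.3774 = 31.99 × 0.1258 ≈ 4.024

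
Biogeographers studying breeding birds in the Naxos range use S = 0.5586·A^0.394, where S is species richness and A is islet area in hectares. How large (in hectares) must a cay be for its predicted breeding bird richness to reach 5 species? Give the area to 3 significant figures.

5 = 0.5586 × A^0.394  ⇒  A^0.394 = 5/0.5586 = 8.951
ln A = ln(8.951) / 0.394 = 2.1918 / 0.394 = 5.5628
A = e^5.5628 ≈ 260.6 hectares

261 hectares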